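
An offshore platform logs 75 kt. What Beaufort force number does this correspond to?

75 kt lies in the Beaufort 12 band (hurricane force, ≥64 kt).

Beaufort force 12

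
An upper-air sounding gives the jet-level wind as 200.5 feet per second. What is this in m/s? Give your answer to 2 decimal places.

61.11 m/s

1 ft/s = 0.3048 m/s, so 200.5 × 0.3048 = 61.11 m/s.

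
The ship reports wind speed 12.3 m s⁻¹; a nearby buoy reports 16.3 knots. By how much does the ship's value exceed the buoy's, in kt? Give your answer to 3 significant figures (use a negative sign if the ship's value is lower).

7.61 kt

the ship: 12.3 m/s = 23.9093 kt.
Difference: 23.9093 − 16.3000 = 7.61 kt.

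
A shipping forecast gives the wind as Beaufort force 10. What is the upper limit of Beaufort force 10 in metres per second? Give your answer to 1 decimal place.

28.4 m/s

Beaufort 10 (storm) spans 24.5–28.4 m/s.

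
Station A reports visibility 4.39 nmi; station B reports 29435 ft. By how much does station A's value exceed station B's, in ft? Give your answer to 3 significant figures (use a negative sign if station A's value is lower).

station A: 4.39 nmi = 26674.15 ft.
Difference: 26674.15 − 29435.00 = -2760 ft.

-2760 ft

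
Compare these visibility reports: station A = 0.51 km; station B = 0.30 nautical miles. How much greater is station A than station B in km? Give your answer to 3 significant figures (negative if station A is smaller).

-0.0456 km

station B: 0.30 nmi = 0.555600 km.
Difference: 0.510000 − 0.555600 = -0.0456 km.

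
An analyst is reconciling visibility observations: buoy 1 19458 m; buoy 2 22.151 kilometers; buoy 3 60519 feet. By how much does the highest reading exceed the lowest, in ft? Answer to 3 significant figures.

buoy 1: 19458 m = 63838.58 ft.
buoy 2: 22.151 km = 72673.88 ft.
Spread: 72673.88 − 60519.00 = 12200 ft.

12200 ft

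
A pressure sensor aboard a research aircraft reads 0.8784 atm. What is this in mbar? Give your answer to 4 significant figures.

890.0 mb

1 atm = 1013.25 mb, so 0.8784 × 1013.25 = 890.0 mb.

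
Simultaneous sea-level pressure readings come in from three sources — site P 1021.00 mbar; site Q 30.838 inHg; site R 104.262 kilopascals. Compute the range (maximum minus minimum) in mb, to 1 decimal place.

site Q: 30.838 inHg = 1044.295 mb.
site R: 104.262 kPa = 1042.620 mb.
Spread: 1044.295 − 1021.000 = 23.3 mb.

23.3 mb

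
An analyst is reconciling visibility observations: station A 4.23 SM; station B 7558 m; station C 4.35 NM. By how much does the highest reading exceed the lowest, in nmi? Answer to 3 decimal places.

0.674 nmi

station A: 4.23 SM = 3.67577 nmi.
station B: 7558 m = 4.08099 nmi.
Spread: 4.35000 − 3.67577 = 0.674 nmi.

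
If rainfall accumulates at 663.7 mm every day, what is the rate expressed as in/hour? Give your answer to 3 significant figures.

1.09 in/hour

663.7 mm/day × 0.0393701 in/mm × 0.0416667 day/hour = 1.09 in/hour.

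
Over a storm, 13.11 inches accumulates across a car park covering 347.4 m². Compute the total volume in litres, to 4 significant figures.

Depth: 13.11 in × 25.4 = 332.994 mm.
1 mm over 1 m² is 1 L, so volume = 332.994 × 347.4 = 115682.12 L ≈ 115700 L.

115700 litres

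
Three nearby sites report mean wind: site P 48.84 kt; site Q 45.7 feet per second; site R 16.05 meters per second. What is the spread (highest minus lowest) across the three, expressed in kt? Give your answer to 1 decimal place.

21.8 kt

site Q: 45.7 ft/s = 27.077 kt.
site R: 16.05 m/s = 31.199 kt.
Spread: 48.840 − 27.077 = 21.8 kt.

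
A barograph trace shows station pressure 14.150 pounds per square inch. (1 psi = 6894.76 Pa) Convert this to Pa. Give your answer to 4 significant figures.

1 psi = 6894.76 Pa, so 14.150 × 6894.76 = 97560 Pa.

97560 Pa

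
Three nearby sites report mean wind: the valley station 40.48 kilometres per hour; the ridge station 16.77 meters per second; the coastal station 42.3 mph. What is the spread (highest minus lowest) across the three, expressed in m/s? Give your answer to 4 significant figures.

7.665 m/s

the valley station: 40.48 km/h = 11.24444 m/s.
the coastal station: 42.3 mph = 18.90979 m/s.
Spread: 18.90979 − 11.24444 = 7.665 m/s.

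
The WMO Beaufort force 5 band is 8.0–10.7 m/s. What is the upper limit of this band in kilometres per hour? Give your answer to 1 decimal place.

38.5 km/h

8.0–10.7 m/s × 3.6 = 28.8–38.5 km/h.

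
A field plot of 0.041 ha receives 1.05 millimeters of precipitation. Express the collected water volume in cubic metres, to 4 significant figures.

Area: 0.041 ha = 410 m².
1 mm over 1 m² is 1 L, so volume = 1.05 × 410 = 430.5 L = 0.4305 m³.

0.4305 cubic metres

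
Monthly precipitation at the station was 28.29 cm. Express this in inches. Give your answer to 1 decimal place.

1 cm = 0.393701 in, so 28.29 × 0.393701 = 11.1 in.

11.1 in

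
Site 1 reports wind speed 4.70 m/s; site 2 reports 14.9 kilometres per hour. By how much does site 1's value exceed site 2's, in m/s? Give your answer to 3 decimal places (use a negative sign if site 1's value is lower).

0.561 m/s

site 2: 14.9 km/h = 4.13889 m/s.
Difference: 4.70000 − 4.13889 = 0.561 m/s.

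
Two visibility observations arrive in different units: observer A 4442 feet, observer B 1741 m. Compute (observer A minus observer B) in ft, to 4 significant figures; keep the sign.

-1270 ft

observer B: 1741 m = 5711.94 ft.
Difference: 4442.00 − 5711.94 = -1270 ft.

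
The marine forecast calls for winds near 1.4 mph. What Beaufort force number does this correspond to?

Beaufort force 1

1.4 mph = 0.6 m/s, which is Beaufort 1 (light air, 0.3–1.5 m/s).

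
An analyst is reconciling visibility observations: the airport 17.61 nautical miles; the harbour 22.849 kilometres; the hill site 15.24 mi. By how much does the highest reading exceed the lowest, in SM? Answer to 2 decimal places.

the airport: 17.61 nmi = 20.2652 SM.
the harbour: 22.849 km = 14.1977 SM.
Spread: 20.2652 − 14.1977 = 6.07 SM.

6.07 SM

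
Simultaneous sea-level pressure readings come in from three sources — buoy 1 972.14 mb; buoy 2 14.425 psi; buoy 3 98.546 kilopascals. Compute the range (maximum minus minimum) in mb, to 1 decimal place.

buoy 2: 14.425 psi = 994.569 mb.
buoy 3: 98.546 kPa = 985.460 mb.
Spread: 994.569 − 972.140 = 22.4 mb.

22.4 mb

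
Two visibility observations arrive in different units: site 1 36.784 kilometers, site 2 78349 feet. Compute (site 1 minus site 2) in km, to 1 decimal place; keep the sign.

site 2: 78349 ft = 23.881 km.
Difference: 36.784 − 23.881 = 12.9 km.

12.9 km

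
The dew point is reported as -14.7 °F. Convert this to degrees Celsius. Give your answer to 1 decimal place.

°C = (°F − 32) × 5/9 = (-14.7 − 32) / 1.8 = -25.9 °C.

-25.9 °C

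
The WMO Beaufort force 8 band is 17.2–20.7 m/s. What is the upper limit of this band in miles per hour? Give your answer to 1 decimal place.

17.2–20.7 m/s × 2.237 = 38.5–46.3 mph.

46.3 mph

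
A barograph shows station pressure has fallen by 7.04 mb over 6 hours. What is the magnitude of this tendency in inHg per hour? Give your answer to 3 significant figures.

7.04 mb / 6 h × 0.02953 inHg/mb = 0.0346 inHg/h.

0.0346 inHg per hour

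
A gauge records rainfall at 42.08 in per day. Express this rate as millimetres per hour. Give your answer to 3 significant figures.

44.5 mm/hour

42.08 in/day × 25.4 mm/in × 0.0416667 day/hour = 44.5 mm/hour.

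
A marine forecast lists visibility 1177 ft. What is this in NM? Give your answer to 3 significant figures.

1 ft = 0.000164579 nmi, so 1177 × 0.000164579 = 0.194 nmi.

0.194 nmi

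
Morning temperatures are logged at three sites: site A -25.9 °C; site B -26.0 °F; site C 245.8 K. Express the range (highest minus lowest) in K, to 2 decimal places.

6.32 K

site B: -26.0 °F = -32.222 °C.
site C: 245.8 K = -27.350 °C.
Spread: (-25.900) − (-32.222) = 6.322 °C.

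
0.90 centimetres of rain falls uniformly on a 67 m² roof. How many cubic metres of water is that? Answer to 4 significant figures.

Depth: 0.90 cm × 10 = 9 mm.
1 mm over 1 m² is 1 L, so volume = 9 × 67 = 603 L = 0.6030 m³.

0.6030 cubic metres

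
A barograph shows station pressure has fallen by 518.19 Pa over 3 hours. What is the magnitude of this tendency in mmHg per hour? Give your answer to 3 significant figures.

518.19 Pa / 3 h × 0.00750062 mmHg/Pa = 1.30 mmHg/h.

1.30 mmHg per hour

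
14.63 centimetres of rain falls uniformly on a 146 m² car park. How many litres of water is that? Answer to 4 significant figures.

21360 litres

Depth: 14.63 cm × 10 = 146.3 mm.
1 mm over 1 m² is 1 L, so volume = 146.3 × 146 = 21359.8 L ≈ 21360 L.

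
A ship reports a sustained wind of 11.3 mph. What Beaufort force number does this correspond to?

Beaufort force 3

11.3 mph = 5.1 m/s, which is Beaufort 3 (gentle breeze, 3.4–5.4 m/s).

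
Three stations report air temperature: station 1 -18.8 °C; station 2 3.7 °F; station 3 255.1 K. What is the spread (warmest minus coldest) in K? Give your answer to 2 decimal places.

station 2: 3.7 °F = -15.722 °C.
station 3: 255.1 K = -18.050 °C.
Spread: (-15.722) − (-18.800) = 3.078 °C.

3.08 K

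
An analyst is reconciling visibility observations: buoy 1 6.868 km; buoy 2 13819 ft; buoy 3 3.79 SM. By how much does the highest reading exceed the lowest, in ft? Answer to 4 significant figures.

buoy 1: 6.868 km = 22532.81 ft.
buoy 3: 3.79 SM = 20011.20 ft.
Spread: 22532.81 − 13819.00 = 8714 ft.

8714 ft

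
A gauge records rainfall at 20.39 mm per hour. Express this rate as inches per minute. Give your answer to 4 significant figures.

0.01338 in/minute

20.39 mm/hour × 0.0393701 in/mm × 0.0166667 hour/minute = 0.01338 in/minute.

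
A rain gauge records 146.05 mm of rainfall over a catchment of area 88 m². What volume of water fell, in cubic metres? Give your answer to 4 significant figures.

1 mm over 1 m² is 1 L, so volume = 146.05 × 88 = 12852.4 L = 12.85 m³.

12.85 cubic metres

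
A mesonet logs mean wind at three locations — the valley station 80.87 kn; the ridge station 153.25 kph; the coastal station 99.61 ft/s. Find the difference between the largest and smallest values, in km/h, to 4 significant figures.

the valley station: 80.87 kt = 149.7712 km/h.
the coastal station: 99.61 ft/s = 109.3001 km/h.
Spread: 153.2500 − 109.3001 = 43.95 km/h.

43.95 km/h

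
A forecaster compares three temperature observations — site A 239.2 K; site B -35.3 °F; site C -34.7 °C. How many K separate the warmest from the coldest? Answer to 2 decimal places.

3.44 K

site A: 239.2 K = -33.950 °C.
site B: -35.3 °F = -37.389 °C.
Spread: (-33.950) − (-37.389) = 3.439 °C.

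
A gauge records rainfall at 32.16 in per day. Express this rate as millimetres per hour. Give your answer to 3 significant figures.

34.0 mm/hour

32.16 in/day × 25.4 mm/in × 0.0416667 day/hour = 34.0 mm/hour.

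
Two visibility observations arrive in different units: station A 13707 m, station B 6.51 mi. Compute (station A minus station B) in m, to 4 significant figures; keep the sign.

3230 m

station B: 6.51 SM = 10476.83 m.
Difference: 13707.00 − 10476.83 = 3230 m.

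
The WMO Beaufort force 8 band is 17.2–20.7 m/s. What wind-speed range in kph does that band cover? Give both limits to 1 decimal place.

17.2–20.7 m/s × 3.6 = 61.9–74.5 km/h.

61.9 to 74.5 km/h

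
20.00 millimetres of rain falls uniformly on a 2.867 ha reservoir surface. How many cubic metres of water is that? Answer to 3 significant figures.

Area: 2.867 ha = 28670 m².
1 mm over 1 m² is 1 L, so volume = 20 × 28670 = 573400 L = 573 m³.

573 cubic metres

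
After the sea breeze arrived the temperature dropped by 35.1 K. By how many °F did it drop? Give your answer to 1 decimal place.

63.2 °F

For a temperature change the 32° offset cancels: Δ°F = 35.1 × 1.8 = 63.2 °F.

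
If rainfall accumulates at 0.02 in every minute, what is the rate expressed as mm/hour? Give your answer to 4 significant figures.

30.48 mm/hour

0.02 in/minute × 25.4 mm/in × 60 minute/hour = 30.48 mm/hour.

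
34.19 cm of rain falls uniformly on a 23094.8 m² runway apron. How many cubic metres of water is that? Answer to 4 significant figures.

7896 cubic metres

Depth: 34.19 cm × 10 = 341.9 mm.
1 mm over 1 m² is 1 L, so volume = 341.9 × 23094.8 = 7896112.1 L = 7896 m³.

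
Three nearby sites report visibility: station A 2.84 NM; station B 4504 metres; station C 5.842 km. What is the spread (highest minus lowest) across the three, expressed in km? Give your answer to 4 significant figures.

1.338 km

station A: 2.84 nmi = 5.25968 km.
station B: 4504 m = 4.50400 km.
Spread: 5.84200 − 4.50400 = 1.338 km.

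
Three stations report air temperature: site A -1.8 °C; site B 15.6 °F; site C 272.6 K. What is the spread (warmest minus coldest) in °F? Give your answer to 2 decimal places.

site B: 15.6 °F = -9.111 °C.
site C: 272.6 K = -0.550 °C.
Spread: (-0.550) − (-9.111) = 8.561 °C = 15.41 °F.

15.41 °F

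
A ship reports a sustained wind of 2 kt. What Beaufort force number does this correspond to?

Beaufort force 1

2 kt lies in the Beaufort 1 band (light air, 1–3 kt).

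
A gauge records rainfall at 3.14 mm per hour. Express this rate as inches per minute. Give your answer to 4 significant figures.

3.14 mm/hour × 0.0393701 in/mm × 0.0166667 hour/minute = 0.002060 in/minute.

0.002060 in/minute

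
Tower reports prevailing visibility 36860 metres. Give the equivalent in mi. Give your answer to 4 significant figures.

1 m = 0.000621371 SM, so 36860 × 0.000621371 = 22.90 SM.

22.90 SM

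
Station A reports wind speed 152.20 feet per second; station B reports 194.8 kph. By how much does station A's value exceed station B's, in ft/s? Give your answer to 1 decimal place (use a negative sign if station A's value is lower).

-25.3 ft/s

station B: 194.8 km/h = 177.530 ft/s.
Difference: 152.200 − 177.530 = -25.3 ft/s.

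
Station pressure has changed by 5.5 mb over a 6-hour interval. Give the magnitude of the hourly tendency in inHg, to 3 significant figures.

0.0271 inHg per hour

5.5 mb / 6 h × 0.02953 inHg/mb = 0.0271 inHg/h.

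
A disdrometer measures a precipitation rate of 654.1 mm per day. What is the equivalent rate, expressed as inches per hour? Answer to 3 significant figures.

654.1 mm/day × 0.0393701 in/mm × 0.0416667 day/hour = 1.07 in/hour.

1.07 in/hour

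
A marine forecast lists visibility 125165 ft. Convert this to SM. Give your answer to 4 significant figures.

1 ft = 0.000189394 SM, so 125165 × 0.000189394 = 23.71 SM.

23.71 SM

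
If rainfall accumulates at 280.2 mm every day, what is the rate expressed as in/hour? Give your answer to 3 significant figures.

280.2 mm/day × 0.0393701 in/mm × 0.0416667 day/hour = 0.460 in/hour.

0.460 in/hour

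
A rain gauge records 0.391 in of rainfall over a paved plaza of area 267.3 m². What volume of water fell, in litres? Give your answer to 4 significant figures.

Depth: 0.391 in × 25.4 = 9.9314 mm.
1 mm over 1 m² is 1 L, so volume = 9.9314 × 267.3 = 2654.6632 L ≈ 2655 L.

2655 litres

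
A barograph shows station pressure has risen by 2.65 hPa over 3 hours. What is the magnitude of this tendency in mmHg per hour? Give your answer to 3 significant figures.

0.663 mmHg per hour

2.65 hPa / 3 h × 0.750062 mmHg/hPa = 0.663 mmHg/h.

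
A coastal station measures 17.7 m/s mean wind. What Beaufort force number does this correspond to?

17.7 m/s lies in the Beaufort 8 band (gale, 17.2–20.7 m/s).

Beaufort force 8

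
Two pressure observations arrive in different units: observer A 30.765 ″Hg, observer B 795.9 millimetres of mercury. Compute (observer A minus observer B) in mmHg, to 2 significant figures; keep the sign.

observer A: 30.765 inHg = 781.43 mmHg.
Difference: 781.43 − 795.90 = -14 mmHg.

-14 mmHg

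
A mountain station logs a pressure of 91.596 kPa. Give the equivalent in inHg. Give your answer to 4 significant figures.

1 kPa = 0.2953 inHg, so 91.596 × 0.2953 = 27.05 inHg.

27.05 inHg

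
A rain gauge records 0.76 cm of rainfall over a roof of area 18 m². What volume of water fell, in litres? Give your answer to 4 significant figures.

Depth: 0.76 cm × 10 = 7.6 mm.
1 mm over 1 m² is 1 L, so volume = 7.6 × 18 = 136.8 L.

136.8 litres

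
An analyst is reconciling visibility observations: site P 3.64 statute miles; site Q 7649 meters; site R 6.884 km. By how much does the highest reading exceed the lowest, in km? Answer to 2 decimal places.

site P: 3.64 SM = 5.8580 km.
site Q: 7649 m = 7.6490 km.
Spread: 7.6490 − 5.8580 = 1.79 km.

1.79 km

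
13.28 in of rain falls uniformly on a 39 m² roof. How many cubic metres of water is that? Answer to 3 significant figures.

Depth: 13.28 in × 25.4 = 337.312 mm.
1 mm over 1 m² is 1 L, so volume = 337.312 × 39 = 13155.168 L = 13.2 m³.

13.2 cubic metres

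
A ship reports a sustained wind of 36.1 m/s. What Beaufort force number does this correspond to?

36.1 m/s lies in the Beaufort 12 band (hurricane force, ≥32.7 m/s).

Beaufort force 12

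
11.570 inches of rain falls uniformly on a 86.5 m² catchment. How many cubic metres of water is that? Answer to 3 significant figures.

25.4 cubic metres

Depth: 11.570 in × 25.4 = 293.878 mm.
1 mm over 1 m² is 1 L, so volume = 293.878 × 86.5 = 25420.447 L = 25.4 m³.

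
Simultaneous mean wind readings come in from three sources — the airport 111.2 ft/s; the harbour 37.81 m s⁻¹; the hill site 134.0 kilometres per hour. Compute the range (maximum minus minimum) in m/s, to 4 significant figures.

the airport: 111.2 ft/s = 33.89376 m/s.
the hill site: 134.0 km/h = 37.22222 m/s.
Spread: 37.81000 − 33.89376 = 3.916 m/s.

3.916 m/s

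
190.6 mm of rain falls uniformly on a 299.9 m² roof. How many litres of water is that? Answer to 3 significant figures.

57200 litres

1 mm over 1 m² is 1 L, so volume = 190.6 × 299.9 = 57160.94 L ≈ 57200 L.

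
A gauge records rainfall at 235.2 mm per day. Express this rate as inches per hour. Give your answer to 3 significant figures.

0.386 in/hour

235.2 mm/day × 0.0393701 in/mm × 0.0416667 day/hour = 0.386 in/hour.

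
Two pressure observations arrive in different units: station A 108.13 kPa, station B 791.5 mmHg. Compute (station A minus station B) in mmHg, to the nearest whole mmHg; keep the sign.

20 mmHg

station A: 108.13 kPa = 811.04 mmHg.
Difference: 811.04 − 791.50 = 20 mmHg.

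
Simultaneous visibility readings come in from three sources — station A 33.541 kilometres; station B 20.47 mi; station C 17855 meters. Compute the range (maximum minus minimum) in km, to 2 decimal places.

station B: 20.47 SM = 32.9433 km.
station C: 17855 m = 17.8550 km.
Spread: 33.5410 − 17.8550 = 15.69 km.

15.69 km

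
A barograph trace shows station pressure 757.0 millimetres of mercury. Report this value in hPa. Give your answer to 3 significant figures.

1010 hPa

1 mmHg = 1.33322 hPa, so 757.0 × 1.33322 = 1010 hPa.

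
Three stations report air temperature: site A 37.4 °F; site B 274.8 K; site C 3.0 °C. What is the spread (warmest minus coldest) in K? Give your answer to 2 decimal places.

1.35 K

site A: 37.4 °F = 3.000 °C.
site B: 274.8 K = 1.650 °C.
Spread: 3.000 − 1.650 = 1.350 °C.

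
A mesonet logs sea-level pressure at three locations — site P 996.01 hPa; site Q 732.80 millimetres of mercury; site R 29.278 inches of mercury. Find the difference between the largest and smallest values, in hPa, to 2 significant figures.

site Q: 732.80 mmHg = 976.99 hPa.
site R: 29.278 inHg = 991.47 hPa.
Spread: 996.01 − 976.99 = 19 hPa.

19 hPa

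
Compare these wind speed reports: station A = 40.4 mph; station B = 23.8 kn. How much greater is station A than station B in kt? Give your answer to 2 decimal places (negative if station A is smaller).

11.31 kt

station A: 40.4 mph = 35.1066 kt.
Difference: 35.1066 − 23.8000 = 11.31 kt.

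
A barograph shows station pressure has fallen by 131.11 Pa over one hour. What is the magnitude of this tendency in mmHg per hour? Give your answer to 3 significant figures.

131.11 Pa / 1 h × 0.00750062 mmHg/Pa = 0.983 mmHg/h.

0.983 mmHg per hour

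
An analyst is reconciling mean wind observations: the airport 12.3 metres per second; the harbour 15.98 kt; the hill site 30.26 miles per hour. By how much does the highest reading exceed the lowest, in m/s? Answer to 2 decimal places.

the harbour: 15.98 kt = 8.2208 m/s.
the hill site: 30.26 mph = 13.5274 m/s.
Spread: 13.5274 − 8.2208 = 5.31 m/s.

5.31 m/s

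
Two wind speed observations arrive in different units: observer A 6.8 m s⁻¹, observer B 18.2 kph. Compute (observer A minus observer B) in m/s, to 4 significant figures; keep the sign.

1.744 m/s

observer B: 18.2 km/h = 5.05556 m/s.
Difference: 6.80000 − 5.05556 = 1.744 m/s.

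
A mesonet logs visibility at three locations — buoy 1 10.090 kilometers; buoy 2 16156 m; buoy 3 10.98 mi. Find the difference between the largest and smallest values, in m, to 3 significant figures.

buoy 1: 10.090 km = 10090.00 m.
buoy 3: 10.98 SM = 17670.60 m.
Spread: 17670.60 − 10090.00 = 7580 m.

7580 m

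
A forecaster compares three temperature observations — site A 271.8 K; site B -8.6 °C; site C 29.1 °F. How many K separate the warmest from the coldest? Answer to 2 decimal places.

site A: 271.8 K = -1.350 °C.
site C: 29.1 °F = -1.611 °C.
Spread: (-1.350) − (-8.600) = 7.250 °C.

7.25 K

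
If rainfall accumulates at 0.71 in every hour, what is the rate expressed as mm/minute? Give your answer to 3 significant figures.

0.71 in/hour × 25.4 mm/in × 0.0166667 hour/minute = 0.301 mm/minute.

0.301 mm/minute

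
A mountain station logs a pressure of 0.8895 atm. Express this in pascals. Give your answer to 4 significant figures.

1 atm = 101325 Pa, so 0.8895 × 101325 = 90130 Pa.

90130 Pa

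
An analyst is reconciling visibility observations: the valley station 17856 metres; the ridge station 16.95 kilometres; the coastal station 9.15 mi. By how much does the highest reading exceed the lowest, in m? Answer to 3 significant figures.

3130 m

the ridge station: 16.95 km = 16950.00 m.
the coastal station: 9.15 SM = 14725.50 m.
Spread: 17856.00 − 14725.50 = 3130 m.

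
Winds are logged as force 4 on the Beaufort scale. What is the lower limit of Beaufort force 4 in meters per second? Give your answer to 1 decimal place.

Beaufort 4 (moderate breeze) spans 5.5–7.9 m/s.

5.5 m/s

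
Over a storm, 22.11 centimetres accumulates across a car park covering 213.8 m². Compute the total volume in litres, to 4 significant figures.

47270 litres

Depth: 22.11 cm × 10 = 221.1 mm.
1 mm over 1 m² is 1 L, so volume = 221.1 × 213.8 = 47271.18 L ≈ 47270 L.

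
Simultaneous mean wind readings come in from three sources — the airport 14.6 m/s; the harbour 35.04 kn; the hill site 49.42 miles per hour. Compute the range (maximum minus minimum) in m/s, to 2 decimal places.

7.49 m/s

the harbour: 35.04 kt = 18.0261 m/s.
the hill site: 49.42 mph = 22.0927 m/s.
Spread: 22.0927 − 14.6000 = 7.49 m/s.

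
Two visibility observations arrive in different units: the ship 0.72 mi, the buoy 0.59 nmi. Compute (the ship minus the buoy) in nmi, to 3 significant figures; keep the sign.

0.0357 nmi

the ship: 0.72 SM = 0.625663 nmi.
Difference: 0.625663 − 0.590000 = 0.0357 nmi.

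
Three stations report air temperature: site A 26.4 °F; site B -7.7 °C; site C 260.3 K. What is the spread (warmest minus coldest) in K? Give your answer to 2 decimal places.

9.74 K

site A: 26.4 °F = -3.111 °C.
site C: 260.3 K = -12.850 °C.
Spread: (-3.111) − (-12.850) = 9.739 °C.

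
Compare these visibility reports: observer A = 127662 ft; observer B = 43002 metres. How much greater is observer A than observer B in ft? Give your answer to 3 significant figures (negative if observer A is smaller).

observer B: 43002 m = 141082.68 ft.
Difference: 127662.00 − 141082.68 = -13400 ft.

-13400 ft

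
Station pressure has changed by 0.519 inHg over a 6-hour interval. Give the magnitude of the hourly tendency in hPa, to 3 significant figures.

0.519 inHg / 6 h × 33.8639 hPa/inHg = 2.93 hPa/h.

2.93 hPa per hour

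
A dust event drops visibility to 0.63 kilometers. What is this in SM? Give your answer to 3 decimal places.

0.391 SM

1 km = 0.621371 SM, so 0.63 × 0.621371 = 0.391 SM.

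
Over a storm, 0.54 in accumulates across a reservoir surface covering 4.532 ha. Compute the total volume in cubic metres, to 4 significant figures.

621.6 cubic metres

Depth: 0.54 in × 25.4 = 13.716 mm.
Area: 4.532 ha = 45320 m².
1 mm over 1 m² is 1 L, so volume = 13.716 × 45320 = 621609.12 L = 621.6 m³.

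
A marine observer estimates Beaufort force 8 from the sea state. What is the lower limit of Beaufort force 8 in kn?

Beaufort 8 (gale) spans 34–40 knots.

34 kt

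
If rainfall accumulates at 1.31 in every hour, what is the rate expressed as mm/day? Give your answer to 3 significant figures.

799 mm/day

1.31 in/hour × 25.4 mm/in × 24 hour/day = 799 mm/day.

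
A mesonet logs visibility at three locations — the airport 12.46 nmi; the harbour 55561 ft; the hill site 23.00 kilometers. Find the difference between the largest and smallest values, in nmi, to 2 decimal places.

the harbour: 55561 ft = 9.1442 nmi.
the hill site: 23.00 km = 12.4190 nmi.
Spread: 12.4600 − 9.1442 = 3.32 nmi.

3.32 nmi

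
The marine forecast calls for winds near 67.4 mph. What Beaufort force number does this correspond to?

Beaufort force 11

67.4 mph = 30.1 m/s, which is Beaufort 11 (violent storm, 28.5–32.6 m/s).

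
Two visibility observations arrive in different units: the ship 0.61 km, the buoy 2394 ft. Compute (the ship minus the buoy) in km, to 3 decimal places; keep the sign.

the buoy: 2394 ft = 0.72969 km.
Difference: 0.61000 − 0.72969 = -0.120 km.

-0.120 km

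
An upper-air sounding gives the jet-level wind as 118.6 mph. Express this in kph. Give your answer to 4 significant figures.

190.9 km/h

1 mph = 1.60934 km/h, so 118.6 × 1.60934 = 190.9 km/h.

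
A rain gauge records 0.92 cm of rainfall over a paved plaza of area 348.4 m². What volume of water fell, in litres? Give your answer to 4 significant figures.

3205 litres

Depth: 0.92 cm × 10 = 9.2 mm.
1 mm over 1 m² is 1 L, so volume = 9.2 × 348.4 = 3205.28 L ≈ 3205 L.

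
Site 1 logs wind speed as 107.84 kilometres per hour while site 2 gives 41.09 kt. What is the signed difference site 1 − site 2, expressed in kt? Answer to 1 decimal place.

site 1: 107.84 km/h = 58.229 kt.
Difference: 58.229 − 41.090 = 17.1 kt.

17.1 kt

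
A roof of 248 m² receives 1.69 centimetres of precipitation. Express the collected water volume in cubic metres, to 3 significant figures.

Depth: 1.69 cm × 10 = 16.9 mm.
1 mm over 1 m² is 1 L, so volume = 16.9 × 248 = 4191.2 L = 4.19 m³.

4.19 cubic metres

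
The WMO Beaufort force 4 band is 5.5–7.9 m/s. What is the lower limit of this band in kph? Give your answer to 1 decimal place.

19.8 km/h

5.5–7.9 m/s × 3.6 = 19.8–28.4 km/h.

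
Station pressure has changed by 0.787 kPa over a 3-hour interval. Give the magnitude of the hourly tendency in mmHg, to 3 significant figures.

1.97 mmHg per hour

0.787 kPa / 3 h × 7.50062 mmHg/kPa = 1.97 mmHg/h.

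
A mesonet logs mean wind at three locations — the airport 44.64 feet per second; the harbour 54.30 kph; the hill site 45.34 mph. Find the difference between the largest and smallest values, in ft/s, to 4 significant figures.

21.86 ft/s

the harbour: 54.30 km/h = 49.4860 ft/s.
the hill site: 45.34 mph = 66.4987 ft/s.
Spread: 66.4987 − 44.6400 = 21.86 ft/s.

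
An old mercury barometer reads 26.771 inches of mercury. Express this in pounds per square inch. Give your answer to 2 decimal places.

1 inHg = 0.491154 psi, so 26.771 × 0.491154 = 13.15 psi.

13.15 psi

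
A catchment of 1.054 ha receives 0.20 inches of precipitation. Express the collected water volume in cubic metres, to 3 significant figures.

Depth: 0.20 in × 25.4 = 5.08 mm.
Area: 1.054 ha = 10540 m².
1 mm over 1 m² is 1 L, so volume = 5.08 × 10540 = 53543.2 L = 53.5 m³.

53.5 cubic metres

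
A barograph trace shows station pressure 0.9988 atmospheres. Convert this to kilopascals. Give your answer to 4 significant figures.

101.2 kPa

1 atm = 101.325 kPa, so 0.9988 × 101.325 = 101.2 kPa.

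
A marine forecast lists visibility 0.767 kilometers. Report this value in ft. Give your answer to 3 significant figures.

1 km = 3280.84 ft, so 0.767 × 3280.84 = 2520 ft.

2520 ft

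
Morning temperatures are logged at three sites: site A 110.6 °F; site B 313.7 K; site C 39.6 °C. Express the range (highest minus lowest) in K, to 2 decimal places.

site A: 110.6 °F = 43.667 °C.
site B: 313.7 K = 40.550 °C.
Spread: 43.667 − 39.600 = 4.067 °C.

4.07 K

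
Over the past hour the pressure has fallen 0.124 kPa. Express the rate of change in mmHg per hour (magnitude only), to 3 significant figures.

0.124 kPa / 1 h × 7.50062 mmHg/kPa = 0.930 mmHg/h.

0.930 mmHg per hour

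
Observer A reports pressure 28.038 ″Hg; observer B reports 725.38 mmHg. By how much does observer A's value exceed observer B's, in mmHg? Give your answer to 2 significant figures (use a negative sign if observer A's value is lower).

-13 mmHg

observer A: 28.038 inHg = 712.17 mmHg.
Difference: 712.17 − 725.38 = -13 mmHg.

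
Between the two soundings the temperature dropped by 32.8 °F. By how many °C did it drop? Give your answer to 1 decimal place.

18.2 °C

Converting a difference, only the 9/5 scale factor applies: Δ°C = 32.8 × 0.5556 = 18.2 °C.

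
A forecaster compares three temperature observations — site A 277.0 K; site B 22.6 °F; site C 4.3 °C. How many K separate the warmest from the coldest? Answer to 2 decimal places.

9.52 K

site A: 277.0 K = 3.850 °C.
site B: 22.6 °F = -5.222 °C.
Spread: 4.300 − (-5.222) = 9.522 °C.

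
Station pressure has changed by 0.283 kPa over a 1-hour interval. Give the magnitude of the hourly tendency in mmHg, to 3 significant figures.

2.12 mmHg per hour

0.283 kPa / 1 h × 7.50062 mmHg/kPa = 2.12 mmHg/h.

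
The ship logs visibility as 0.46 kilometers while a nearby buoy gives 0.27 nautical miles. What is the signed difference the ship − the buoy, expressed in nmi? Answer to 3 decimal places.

the ship: 0.46 km = 0.24838 nmi.
Difference: 0.24838 − 0.27000 = -0.022 nmi.

-0.022 nmi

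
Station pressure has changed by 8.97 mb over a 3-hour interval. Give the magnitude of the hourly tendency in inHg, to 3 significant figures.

8.97 mb / 3 h × 0.02953 inHg/mb = 0.0883 inHg/h.

0.0883 inHg per hour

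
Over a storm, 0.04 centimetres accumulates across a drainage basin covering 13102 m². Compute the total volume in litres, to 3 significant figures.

Depth: 0.04 cm × 10 = 0.4 mm.
1 mm over 1 m² is 1 L, so volume = 0.4 × 13102 = 5240.8 L ≈ 5240 L.

5240 litres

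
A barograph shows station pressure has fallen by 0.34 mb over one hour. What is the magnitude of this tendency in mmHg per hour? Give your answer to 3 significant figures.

0.255 mmHg per hour

0.34 mb / 1 h × 0.750062 mmHg/mb = 0.255 mmHg/h.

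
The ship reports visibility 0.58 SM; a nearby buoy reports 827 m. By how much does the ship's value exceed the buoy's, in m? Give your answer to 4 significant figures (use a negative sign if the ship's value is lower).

106.4 m

the ship: 0.58 SM = 933.420 m.
Difference: 933.420 − 827.000 = 106.4 m.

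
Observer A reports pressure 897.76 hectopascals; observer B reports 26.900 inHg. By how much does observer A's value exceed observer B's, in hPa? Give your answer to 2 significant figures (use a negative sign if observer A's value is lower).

-13 hPa

observer B: 26.900 inHg = 910.94 hPa.
Difference: 897.76 − 910.94 = -13 hPa.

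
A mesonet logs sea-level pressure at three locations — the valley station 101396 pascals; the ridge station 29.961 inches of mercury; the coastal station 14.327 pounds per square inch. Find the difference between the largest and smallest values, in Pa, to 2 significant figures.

the ridge station: 29.961 inHg = 101459.60 Pa.
the coastal station: 14.327 psi = 98781.19 Pa.
Spread: 101459.60 − 98781.19 = 2700 Pa.

2700 Pa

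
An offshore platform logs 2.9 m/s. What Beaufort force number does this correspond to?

Beaufort force 2

2.9 m/s lies in the Beaufort 2 band (light breeze, 1.6–3.3 m/s).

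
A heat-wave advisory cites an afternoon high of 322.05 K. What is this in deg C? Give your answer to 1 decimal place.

48.9 °C

°C = 322.05 − 273.15 = 48.9 °C.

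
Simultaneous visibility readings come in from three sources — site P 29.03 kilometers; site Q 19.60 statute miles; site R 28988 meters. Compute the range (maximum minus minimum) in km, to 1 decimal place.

2.6 km

site Q: 19.60 SM = 31.543 km.
site R: 28988 m = 28.988 km.
Spread: 31.543 − 28.988 = 2.6 km.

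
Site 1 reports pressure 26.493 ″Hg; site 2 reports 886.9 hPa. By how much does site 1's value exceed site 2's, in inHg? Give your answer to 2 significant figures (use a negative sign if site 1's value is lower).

0.30 inHg

site 2: 886.9 hPa = 26.1901 inHg.
Difference: 26.4930 − 26.1901 = 0.30 inHg.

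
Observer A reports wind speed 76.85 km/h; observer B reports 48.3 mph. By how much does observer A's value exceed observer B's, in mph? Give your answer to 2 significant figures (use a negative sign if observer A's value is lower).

observer A: 76.85 km/h = 47.7524 mph.
Difference: 47.7524 − 48.3000 = -0.55 mph.

-0.55 mph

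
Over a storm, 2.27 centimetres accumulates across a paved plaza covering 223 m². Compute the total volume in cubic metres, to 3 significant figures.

5.06 cubic metres

Depth: 2.27 cm × 10 = 22.7 mm.
1 mm over 1 m² is 1 L, so volume = 22.7 × 223 = 5062.1 L = 5.06 m³.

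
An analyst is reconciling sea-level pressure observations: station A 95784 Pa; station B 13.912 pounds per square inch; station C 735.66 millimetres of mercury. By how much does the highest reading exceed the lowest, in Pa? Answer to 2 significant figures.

station B: 13.912 psi = 95919.86 Pa.
station C: 735.66 mmHg = 98079.95 Pa.
Spread: 98079.95 − 95784.00 = 2300 Pa.

2300 Pa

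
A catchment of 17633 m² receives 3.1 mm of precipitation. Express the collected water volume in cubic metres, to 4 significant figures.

54.66 cubic metres

1 mm over 1 m² is 1 L, so volume = 3.1 × 17633 = 54662.3 L = 54.66 m³.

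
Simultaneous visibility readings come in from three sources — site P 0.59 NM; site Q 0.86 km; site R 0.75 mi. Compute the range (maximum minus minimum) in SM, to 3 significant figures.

0.216 SM

site P: 0.59 nmi = 0.67896 SM.
site Q: 0.86 km = 0.53438 SM.
Spread: 0.75000 − 0.53438 = 0.216 SM.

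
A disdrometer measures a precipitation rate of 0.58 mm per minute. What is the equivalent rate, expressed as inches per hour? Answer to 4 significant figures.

1.370 in/hour

0.58 mm/minute × 0.0393701 in/mm × 60 minute/hour = 1.370 in/hour.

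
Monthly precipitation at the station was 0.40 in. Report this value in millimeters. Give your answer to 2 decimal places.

1 in = 25.4 mm, so 0.40 × 25.4 = 10.16 mm.

10.16 mm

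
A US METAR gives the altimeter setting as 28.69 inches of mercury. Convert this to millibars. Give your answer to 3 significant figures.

972 mb

1 inHg = 33.8639 mb, so 28.69 × 33.8639 = 972 mb.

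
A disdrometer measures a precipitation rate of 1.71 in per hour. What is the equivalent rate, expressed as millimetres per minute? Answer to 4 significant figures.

1.71 in/hour × 25.4 mm/in × 0.0166667 hour/minute = 0.7239 mm/minute.

0.7239 mm/minute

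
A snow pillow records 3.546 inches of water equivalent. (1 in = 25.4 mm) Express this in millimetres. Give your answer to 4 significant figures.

90.07 mm

1 in = 25.4 mm, so 3.546 × 25.4 = 90.07 mm.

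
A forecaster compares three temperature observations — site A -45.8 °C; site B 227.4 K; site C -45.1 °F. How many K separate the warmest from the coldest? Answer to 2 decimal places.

site B: 227.4 K = -45.750 °C.
site C: -45.1 °F = -42.833 °C.
Spread: (-42.833) − (-45.800) = 2.967 °C.

2.97 K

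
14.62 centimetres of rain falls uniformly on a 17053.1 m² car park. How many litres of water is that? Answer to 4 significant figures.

2493000 litres

Depth: 14.62 cm × 10 = 146.2 mm.
1 mm over 1 m² is 1 L, so volume = 146.2 × 17053.1 = 2493163.2 L ≈ 2493000 L.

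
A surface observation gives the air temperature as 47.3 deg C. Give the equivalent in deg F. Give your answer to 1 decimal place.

117.1 °F

°F = °C × 9/5 + 32 = 47.3 × 1.8 + 32 = 117.1 °F.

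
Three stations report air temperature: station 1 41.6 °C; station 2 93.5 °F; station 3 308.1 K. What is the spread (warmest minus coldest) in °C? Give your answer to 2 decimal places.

station 2: 93.5 °F = 34.167 °C.
station 3: 308.1 K = 34.950 °C.
Spread: 41.600 − 34.167 = 7.433 °C.

7.43 °C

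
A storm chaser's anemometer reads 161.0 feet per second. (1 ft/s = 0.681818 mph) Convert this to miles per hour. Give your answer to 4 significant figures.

1 ft/s = 0.681818 mph, so 161.0 × 0.681818 = 109.8 mph.

109.8 mph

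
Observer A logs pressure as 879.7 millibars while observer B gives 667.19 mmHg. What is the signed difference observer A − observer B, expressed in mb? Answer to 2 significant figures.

-9.8 mb

observer B: 667.19 mmHg = 889.514 mb.
Difference: 879.700 − 889.514 = -9.8 mb.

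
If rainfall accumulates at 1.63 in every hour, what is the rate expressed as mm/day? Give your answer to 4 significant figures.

993.6 mm/day

1.63 in/hour × 25.4 mm/in × 24 hour/day = 993.6 mm/day.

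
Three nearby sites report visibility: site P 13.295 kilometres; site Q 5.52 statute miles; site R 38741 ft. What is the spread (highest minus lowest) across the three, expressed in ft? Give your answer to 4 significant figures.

site P: 13.295 km = 43618.77 ft.
site Q: 5.52 SM = 29145.60 ft.
Spread: 43618.77 − 29145.60 = 14470 ft.

14470 ft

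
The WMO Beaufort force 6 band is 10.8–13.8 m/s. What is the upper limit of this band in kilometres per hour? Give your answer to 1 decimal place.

49.7 km/h

10.8–13.8 m/s × 3.6 = 38.9–49.7 km/h.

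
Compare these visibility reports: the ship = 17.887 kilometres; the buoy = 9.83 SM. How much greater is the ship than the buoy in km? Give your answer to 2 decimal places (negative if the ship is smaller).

the buoy: 9.83 SM = 15.8199 km.
Difference: 17.8870 − 15.8199 = 2.07 km.

2.07 km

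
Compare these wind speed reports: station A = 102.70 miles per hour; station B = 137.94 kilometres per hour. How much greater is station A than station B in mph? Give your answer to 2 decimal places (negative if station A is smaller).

16.99 mph

station B: 137.94 km/h = 85.7119 mph.
Difference: 102.7000 − 85.7119 = 16.99 mph.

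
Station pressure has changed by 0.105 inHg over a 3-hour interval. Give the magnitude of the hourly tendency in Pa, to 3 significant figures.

119 Pa per hour

0.105 inHg / 3 h × 3386.39 Pa/inHg = 119 Pa/h.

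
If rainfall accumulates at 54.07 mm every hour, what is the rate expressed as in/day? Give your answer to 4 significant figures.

54.07 mm/hour × 0.0393701 in/mm × 24 hour/day = 51.09 in/day.

51.09 in/day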